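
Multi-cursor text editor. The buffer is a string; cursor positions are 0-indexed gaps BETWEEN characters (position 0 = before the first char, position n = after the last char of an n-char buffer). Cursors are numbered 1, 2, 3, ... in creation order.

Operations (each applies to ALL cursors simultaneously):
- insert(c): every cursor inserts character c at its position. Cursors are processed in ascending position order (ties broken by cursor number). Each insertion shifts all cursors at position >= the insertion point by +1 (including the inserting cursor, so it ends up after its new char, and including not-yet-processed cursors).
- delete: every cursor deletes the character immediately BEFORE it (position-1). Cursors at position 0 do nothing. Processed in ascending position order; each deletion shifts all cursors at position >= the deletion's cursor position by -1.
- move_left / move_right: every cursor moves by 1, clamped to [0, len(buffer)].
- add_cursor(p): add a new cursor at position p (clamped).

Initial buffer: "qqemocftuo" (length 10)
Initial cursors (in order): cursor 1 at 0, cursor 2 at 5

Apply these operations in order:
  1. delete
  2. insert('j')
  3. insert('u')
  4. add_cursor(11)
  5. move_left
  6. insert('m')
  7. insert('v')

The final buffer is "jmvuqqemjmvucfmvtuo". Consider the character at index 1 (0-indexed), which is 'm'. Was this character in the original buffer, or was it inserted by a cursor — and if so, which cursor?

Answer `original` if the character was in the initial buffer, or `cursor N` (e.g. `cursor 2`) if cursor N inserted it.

Answer: cursor 1

Derivation:
After op 1 (delete): buffer="qqemcftuo" (len 9), cursors c1@0 c2@4, authorship .........
After op 2 (insert('j')): buffer="jqqemjcftuo" (len 11), cursors c1@1 c2@6, authorship 1....2.....
After op 3 (insert('u')): buffer="juqqemjucftuo" (len 13), cursors c1@2 c2@8, authorship 11....22.....
After op 4 (add_cursor(11)): buffer="juqqemjucftuo" (len 13), cursors c1@2 c2@8 c3@11, authorship 11....22.....
After op 5 (move_left): buffer="juqqemjucftuo" (len 13), cursors c1@1 c2@7 c3@10, authorship 11....22.....
After op 6 (insert('m')): buffer="jmuqqemjmucfmtuo" (len 16), cursors c1@2 c2@9 c3@13, authorship 111....222..3...
After op 7 (insert('v')): buffer="jmvuqqemjmvucfmvtuo" (len 19), cursors c1@3 c2@11 c3@16, authorship 1111....2222..33...
Authorship (.=original, N=cursor N): 1 1 1 1 . . . . 2 2 2 2 . . 3 3 . . .
Index 1: author = 1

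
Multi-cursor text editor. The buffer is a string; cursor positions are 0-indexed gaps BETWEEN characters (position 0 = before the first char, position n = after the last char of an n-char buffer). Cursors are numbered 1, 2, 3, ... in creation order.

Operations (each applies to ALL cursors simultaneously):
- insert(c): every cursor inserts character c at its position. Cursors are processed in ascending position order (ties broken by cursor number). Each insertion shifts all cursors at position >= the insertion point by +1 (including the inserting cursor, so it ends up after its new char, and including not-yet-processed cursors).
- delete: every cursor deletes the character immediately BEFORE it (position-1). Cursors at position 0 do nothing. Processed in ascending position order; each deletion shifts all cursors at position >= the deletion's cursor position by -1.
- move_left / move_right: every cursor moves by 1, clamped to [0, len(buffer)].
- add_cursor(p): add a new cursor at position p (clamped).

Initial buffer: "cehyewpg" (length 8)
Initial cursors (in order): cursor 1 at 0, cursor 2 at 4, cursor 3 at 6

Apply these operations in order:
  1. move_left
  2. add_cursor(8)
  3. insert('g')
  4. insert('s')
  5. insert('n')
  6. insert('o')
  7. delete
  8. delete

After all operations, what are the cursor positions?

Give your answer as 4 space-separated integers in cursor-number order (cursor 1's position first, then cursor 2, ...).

After op 1 (move_left): buffer="cehyewpg" (len 8), cursors c1@0 c2@3 c3@5, authorship ........
After op 2 (add_cursor(8)): buffer="cehyewpg" (len 8), cursors c1@0 c2@3 c3@5 c4@8, authorship ........
After op 3 (insert('g')): buffer="gcehgyegwpgg" (len 12), cursors c1@1 c2@5 c3@8 c4@12, authorship 1...2..3...4
After op 4 (insert('s')): buffer="gscehgsyegswpggs" (len 16), cursors c1@2 c2@7 c3@11 c4@16, authorship 11...22..33...44
After op 5 (insert('n')): buffer="gsncehgsnyegsnwpggsn" (len 20), cursors c1@3 c2@9 c3@14 c4@20, authorship 111...222..333...444
After op 6 (insert('o')): buffer="gsnocehgsnoyegsnowpggsno" (len 24), cursors c1@4 c2@11 c3@17 c4@24, authorship 1111...2222..3333...4444
After op 7 (delete): buffer="gsncehgsnyegsnwpggsn" (len 20), cursors c1@3 c2@9 c3@14 c4@20, authorship 111...222..333...444
After op 8 (delete): buffer="gscehgsyegswpggs" (len 16), cursors c1@2 c2@7 c3@11 c4@16, authorship 11...22..33...44

Answer: 2 7 11 16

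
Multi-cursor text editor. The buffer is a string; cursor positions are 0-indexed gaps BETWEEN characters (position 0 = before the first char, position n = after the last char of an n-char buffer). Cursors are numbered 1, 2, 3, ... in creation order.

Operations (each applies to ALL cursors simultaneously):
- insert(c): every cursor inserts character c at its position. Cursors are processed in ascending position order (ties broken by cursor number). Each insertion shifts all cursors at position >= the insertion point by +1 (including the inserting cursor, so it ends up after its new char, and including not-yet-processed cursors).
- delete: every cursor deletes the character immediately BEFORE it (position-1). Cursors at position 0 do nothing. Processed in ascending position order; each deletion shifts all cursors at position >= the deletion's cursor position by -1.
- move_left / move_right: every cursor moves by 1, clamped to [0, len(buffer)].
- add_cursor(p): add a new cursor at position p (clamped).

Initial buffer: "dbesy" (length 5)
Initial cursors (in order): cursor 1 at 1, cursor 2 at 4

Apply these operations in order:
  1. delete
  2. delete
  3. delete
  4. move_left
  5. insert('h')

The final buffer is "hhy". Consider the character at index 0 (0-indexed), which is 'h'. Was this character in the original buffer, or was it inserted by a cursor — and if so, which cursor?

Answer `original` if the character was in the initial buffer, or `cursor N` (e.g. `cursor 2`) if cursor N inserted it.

After op 1 (delete): buffer="bey" (len 3), cursors c1@0 c2@2, authorship ...
After op 2 (delete): buffer="by" (len 2), cursors c1@0 c2@1, authorship ..
After op 3 (delete): buffer="y" (len 1), cursors c1@0 c2@0, authorship .
After op 4 (move_left): buffer="y" (len 1), cursors c1@0 c2@0, authorship .
After op 5 (insert('h')): buffer="hhy" (len 3), cursors c1@2 c2@2, authorship 12.
Authorship (.=original, N=cursor N): 1 2 .
Index 0: author = 1

Answer: cursor 1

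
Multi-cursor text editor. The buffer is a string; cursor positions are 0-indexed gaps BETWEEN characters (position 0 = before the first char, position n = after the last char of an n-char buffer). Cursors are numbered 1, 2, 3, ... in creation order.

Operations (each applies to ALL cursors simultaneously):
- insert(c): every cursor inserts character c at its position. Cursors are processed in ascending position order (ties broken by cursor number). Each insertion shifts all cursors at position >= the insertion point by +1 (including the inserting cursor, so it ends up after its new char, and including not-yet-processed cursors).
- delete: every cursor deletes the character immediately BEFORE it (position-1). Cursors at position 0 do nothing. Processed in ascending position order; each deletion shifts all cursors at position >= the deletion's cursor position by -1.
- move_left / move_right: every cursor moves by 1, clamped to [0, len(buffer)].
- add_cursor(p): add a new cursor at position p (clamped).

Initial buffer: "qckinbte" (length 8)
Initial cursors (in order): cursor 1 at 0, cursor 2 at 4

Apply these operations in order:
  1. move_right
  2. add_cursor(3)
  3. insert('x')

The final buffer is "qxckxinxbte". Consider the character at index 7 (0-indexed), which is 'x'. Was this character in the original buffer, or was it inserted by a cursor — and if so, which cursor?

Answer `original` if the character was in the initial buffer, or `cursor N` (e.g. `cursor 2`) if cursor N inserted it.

After op 1 (move_right): buffer="qckinbte" (len 8), cursors c1@1 c2@5, authorship ........
After op 2 (add_cursor(3)): buffer="qckinbte" (len 8), cursors c1@1 c3@3 c2@5, authorship ........
After op 3 (insert('x')): buffer="qxckxinxbte" (len 11), cursors c1@2 c3@5 c2@8, authorship .1..3..2...
Authorship (.=original, N=cursor N): . 1 . . 3 . . 2 . . .
Index 7: author = 2

Answer: cursor 2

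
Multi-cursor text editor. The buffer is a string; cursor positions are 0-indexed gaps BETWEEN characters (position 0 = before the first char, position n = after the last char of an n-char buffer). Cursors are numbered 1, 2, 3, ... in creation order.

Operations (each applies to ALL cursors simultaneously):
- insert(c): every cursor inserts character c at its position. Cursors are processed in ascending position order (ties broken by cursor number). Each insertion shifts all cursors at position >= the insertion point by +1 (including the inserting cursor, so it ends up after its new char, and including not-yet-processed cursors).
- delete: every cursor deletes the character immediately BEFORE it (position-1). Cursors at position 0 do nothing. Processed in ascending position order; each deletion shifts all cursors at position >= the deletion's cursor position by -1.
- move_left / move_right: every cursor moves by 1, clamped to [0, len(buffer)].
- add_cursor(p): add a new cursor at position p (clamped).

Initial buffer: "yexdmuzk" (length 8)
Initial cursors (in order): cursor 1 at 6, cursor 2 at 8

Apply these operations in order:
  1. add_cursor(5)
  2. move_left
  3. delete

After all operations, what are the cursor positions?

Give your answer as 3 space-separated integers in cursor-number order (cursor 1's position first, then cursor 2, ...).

Answer: 3 4 3

Derivation:
After op 1 (add_cursor(5)): buffer="yexdmuzk" (len 8), cursors c3@5 c1@6 c2@8, authorship ........
After op 2 (move_left): buffer="yexdmuzk" (len 8), cursors c3@4 c1@5 c2@7, authorship ........
After op 3 (delete): buffer="yexuk" (len 5), cursors c1@3 c3@3 c2@4, authorship .....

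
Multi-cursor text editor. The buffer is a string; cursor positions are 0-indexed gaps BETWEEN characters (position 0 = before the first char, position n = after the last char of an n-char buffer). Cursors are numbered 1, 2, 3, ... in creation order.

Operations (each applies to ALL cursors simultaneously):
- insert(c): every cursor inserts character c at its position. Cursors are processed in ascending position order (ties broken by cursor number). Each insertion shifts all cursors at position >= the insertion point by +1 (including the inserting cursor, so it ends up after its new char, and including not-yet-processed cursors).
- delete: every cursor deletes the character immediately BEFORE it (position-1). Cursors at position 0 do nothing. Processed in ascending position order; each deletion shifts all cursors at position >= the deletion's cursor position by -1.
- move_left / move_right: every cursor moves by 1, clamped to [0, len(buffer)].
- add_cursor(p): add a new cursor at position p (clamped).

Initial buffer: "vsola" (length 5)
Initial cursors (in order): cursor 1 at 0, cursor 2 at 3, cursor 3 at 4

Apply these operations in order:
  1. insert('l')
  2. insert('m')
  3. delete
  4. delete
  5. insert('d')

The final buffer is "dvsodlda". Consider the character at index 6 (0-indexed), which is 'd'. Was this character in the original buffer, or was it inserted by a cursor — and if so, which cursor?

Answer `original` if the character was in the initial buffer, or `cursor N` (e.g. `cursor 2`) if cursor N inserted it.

After op 1 (insert('l')): buffer="lvsollla" (len 8), cursors c1@1 c2@5 c3@7, authorship 1...2.3.
After op 2 (insert('m')): buffer="lmvsolmllma" (len 11), cursors c1@2 c2@7 c3@10, authorship 11...22.33.
After op 3 (delete): buffer="lvsollla" (len 8), cursors c1@1 c2@5 c3@7, authorship 1...2.3.
After op 4 (delete): buffer="vsola" (len 5), cursors c1@0 c2@3 c3@4, authorship .....
After op 5 (insert('d')): buffer="dvsodlda" (len 8), cursors c1@1 c2@5 c3@7, authorship 1...2.3.
Authorship (.=original, N=cursor N): 1 . . . 2 . 3 .
Index 6: author = 3

Answer: cursor 3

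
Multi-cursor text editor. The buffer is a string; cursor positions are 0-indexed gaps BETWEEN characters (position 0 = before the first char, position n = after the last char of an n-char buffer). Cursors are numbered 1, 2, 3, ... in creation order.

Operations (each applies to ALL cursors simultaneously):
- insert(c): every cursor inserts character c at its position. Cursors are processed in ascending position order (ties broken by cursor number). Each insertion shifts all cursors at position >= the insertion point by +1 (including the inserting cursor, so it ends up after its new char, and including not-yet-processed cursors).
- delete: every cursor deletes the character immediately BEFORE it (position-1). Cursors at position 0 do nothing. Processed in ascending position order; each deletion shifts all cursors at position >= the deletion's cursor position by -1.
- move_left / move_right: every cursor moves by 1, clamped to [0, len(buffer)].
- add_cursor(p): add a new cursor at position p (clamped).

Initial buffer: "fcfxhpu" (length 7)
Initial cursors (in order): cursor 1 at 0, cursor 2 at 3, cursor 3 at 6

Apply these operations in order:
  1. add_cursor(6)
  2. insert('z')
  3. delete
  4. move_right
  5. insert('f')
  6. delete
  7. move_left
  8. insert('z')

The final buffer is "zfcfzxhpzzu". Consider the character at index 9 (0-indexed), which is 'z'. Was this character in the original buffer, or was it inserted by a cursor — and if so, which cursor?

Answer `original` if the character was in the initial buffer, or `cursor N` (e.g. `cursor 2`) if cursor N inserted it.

After op 1 (add_cursor(6)): buffer="fcfxhpu" (len 7), cursors c1@0 c2@3 c3@6 c4@6, authorship .......
After op 2 (insert('z')): buffer="zfcfzxhpzzu" (len 11), cursors c1@1 c2@5 c3@10 c4@10, authorship 1...2...34.
After op 3 (delete): buffer="fcfxhpu" (len 7), cursors c1@0 c2@3 c3@6 c4@6, authorship .......
After op 4 (move_right): buffer="fcfxhpu" (len 7), cursors c1@1 c2@4 c3@7 c4@7, authorship .......
After op 5 (insert('f')): buffer="ffcfxfhpuff" (len 11), cursors c1@2 c2@6 c3@11 c4@11, authorship .1...2...34
After op 6 (delete): buffer="fcfxhpu" (len 7), cursors c1@1 c2@4 c3@7 c4@7, authorship .......
After op 7 (move_left): buffer="fcfxhpu" (len 7), cursors c1@0 c2@3 c3@6 c4@6, authorship .......
After op 8 (insert('z')): buffer="zfcfzxhpzzu" (len 11), cursors c1@1 c2@5 c3@10 c4@10, authorship 1...2...34.
Authorship (.=original, N=cursor N): 1 . . . 2 . . . 3 4 .
Index 9: author = 4

Answer: cursor 4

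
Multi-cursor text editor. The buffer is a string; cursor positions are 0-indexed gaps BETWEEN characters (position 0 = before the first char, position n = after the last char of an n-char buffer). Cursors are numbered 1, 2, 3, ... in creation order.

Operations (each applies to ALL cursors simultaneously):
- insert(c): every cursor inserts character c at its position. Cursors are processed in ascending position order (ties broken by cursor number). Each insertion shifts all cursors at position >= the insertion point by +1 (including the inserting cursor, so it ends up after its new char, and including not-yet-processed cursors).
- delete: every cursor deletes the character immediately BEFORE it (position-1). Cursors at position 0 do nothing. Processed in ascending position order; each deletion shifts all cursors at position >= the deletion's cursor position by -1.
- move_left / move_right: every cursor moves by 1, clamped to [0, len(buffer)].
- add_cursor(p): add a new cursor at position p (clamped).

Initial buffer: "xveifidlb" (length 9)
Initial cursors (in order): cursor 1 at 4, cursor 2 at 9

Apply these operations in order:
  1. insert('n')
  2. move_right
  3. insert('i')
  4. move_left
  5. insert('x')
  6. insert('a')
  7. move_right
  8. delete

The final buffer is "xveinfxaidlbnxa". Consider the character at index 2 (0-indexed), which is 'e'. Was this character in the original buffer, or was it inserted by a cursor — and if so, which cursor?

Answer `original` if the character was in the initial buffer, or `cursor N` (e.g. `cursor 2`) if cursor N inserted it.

Answer: original

Derivation:
After op 1 (insert('n')): buffer="xveinfidlbn" (len 11), cursors c1@5 c2@11, authorship ....1.....2
After op 2 (move_right): buffer="xveinfidlbn" (len 11), cursors c1@6 c2@11, authorship ....1.....2
After op 3 (insert('i')): buffer="xveinfiidlbni" (len 13), cursors c1@7 c2@13, authorship ....1.1....22
After op 4 (move_left): buffer="xveinfiidlbni" (len 13), cursors c1@6 c2@12, authorship ....1.1....22
After op 5 (insert('x')): buffer="xveinfxiidlbnxi" (len 15), cursors c1@7 c2@14, authorship ....1.11....222
After op 6 (insert('a')): buffer="xveinfxaiidlbnxai" (len 17), cursors c1@8 c2@16, authorship ....1.111....2222
After op 7 (move_right): buffer="xveinfxaiidlbnxai" (len 17), cursors c1@9 c2@17, authorship ....1.111....2222
After op 8 (delete): buffer="xveinfxaidlbnxa" (len 15), cursors c1@8 c2@15, authorship ....1.11....222
Authorship (.=original, N=cursor N): . . . . 1 . 1 1 . . . . 2 2 2
Index 2: author = original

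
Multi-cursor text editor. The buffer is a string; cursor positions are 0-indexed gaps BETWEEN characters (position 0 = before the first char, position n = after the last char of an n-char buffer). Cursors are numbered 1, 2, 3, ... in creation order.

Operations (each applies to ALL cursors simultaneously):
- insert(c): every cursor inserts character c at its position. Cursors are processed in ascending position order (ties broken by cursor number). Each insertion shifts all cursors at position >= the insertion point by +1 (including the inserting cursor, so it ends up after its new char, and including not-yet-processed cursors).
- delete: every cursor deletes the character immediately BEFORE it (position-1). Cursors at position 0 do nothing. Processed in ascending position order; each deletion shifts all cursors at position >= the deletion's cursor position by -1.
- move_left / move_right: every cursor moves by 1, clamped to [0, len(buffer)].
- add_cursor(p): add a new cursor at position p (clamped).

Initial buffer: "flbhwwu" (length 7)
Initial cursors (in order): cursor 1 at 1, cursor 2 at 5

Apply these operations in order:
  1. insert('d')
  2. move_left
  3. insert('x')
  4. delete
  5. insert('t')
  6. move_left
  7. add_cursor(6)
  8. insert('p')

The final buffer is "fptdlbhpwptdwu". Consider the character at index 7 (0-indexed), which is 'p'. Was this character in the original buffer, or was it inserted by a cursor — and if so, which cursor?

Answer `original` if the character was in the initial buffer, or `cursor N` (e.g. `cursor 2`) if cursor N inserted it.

Answer: cursor 3

Derivation:
After op 1 (insert('d')): buffer="fdlbhwdwu" (len 9), cursors c1@2 c2@7, authorship .1....2..
After op 2 (move_left): buffer="fdlbhwdwu" (len 9), cursors c1@1 c2@6, authorship .1....2..
After op 3 (insert('x')): buffer="fxdlbhwxdwu" (len 11), cursors c1@2 c2@8, authorship .11....22..
After op 4 (delete): buffer="fdlbhwdwu" (len 9), cursors c1@1 c2@6, authorship .1....2..
After op 5 (insert('t')): buffer="ftdlbhwtdwu" (len 11), cursors c1@2 c2@8, authorship .11....22..
After op 6 (move_left): buffer="ftdlbhwtdwu" (len 11), cursors c1@1 c2@7, authorship .11....22..
After op 7 (add_cursor(6)): buffer="ftdlbhwtdwu" (len 11), cursors c1@1 c3@6 c2@7, authorship .11....22..
After op 8 (insert('p')): buffer="fptdlbhpwptdwu" (len 14), cursors c1@2 c3@8 c2@10, authorship .111...3.222..
Authorship (.=original, N=cursor N): . 1 1 1 . . . 3 . 2 2 2 . .
Index 7: author = 3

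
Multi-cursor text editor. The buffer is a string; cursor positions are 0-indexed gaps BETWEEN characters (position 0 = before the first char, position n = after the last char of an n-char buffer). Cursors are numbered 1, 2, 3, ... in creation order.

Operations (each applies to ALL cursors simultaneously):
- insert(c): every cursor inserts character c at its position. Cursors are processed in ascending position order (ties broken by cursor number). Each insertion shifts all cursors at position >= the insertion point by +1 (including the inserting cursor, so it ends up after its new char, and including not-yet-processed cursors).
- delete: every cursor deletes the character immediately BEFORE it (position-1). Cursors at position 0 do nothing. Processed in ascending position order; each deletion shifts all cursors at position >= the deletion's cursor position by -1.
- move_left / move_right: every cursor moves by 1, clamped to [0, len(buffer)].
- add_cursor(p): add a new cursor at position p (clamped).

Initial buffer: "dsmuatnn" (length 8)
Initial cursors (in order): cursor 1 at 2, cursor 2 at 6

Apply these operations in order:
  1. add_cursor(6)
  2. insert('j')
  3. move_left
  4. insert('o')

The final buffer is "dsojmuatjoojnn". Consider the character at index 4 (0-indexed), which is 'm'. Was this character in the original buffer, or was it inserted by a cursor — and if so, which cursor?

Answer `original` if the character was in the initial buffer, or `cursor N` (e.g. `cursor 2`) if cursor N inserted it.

Answer: original

Derivation:
After op 1 (add_cursor(6)): buffer="dsmuatnn" (len 8), cursors c1@2 c2@6 c3@6, authorship ........
After op 2 (insert('j')): buffer="dsjmuatjjnn" (len 11), cursors c1@3 c2@9 c3@9, authorship ..1....23..
After op 3 (move_left): buffer="dsjmuatjjnn" (len 11), cursors c1@2 c2@8 c3@8, authorship ..1....23..
After op 4 (insert('o')): buffer="dsojmuatjoojnn" (len 14), cursors c1@3 c2@11 c3@11, authorship ..11....2233..
Authorship (.=original, N=cursor N): . . 1 1 . . . . 2 2 3 3 . .
Index 4: author = original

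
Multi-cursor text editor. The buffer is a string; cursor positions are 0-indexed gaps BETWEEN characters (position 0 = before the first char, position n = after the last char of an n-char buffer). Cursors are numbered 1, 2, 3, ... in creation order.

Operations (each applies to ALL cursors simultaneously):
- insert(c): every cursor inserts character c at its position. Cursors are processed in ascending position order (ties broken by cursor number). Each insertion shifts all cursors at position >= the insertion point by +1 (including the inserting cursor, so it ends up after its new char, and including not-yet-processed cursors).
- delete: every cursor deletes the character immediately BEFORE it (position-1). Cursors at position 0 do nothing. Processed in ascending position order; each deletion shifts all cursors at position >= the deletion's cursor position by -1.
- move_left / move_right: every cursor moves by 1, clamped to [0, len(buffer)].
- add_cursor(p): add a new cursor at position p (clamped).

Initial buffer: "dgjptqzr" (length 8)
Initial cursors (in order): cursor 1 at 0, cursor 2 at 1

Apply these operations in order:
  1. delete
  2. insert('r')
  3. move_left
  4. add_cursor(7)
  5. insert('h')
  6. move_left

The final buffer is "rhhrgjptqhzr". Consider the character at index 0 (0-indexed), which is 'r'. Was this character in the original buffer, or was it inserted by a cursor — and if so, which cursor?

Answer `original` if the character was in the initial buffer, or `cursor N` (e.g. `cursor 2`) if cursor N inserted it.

Answer: cursor 1

Derivation:
After op 1 (delete): buffer="gjptqzr" (len 7), cursors c1@0 c2@0, authorship .......
After op 2 (insert('r')): buffer="rrgjptqzr" (len 9), cursors c1@2 c2@2, authorship 12.......
After op 3 (move_left): buffer="rrgjptqzr" (len 9), cursors c1@1 c2@1, authorship 12.......
After op 4 (add_cursor(7)): buffer="rrgjptqzr" (len 9), cursors c1@1 c2@1 c3@7, authorship 12.......
After op 5 (insert('h')): buffer="rhhrgjptqhzr" (len 12), cursors c1@3 c2@3 c3@10, authorship 1122.....3..
After op 6 (move_left): buffer="rhhrgjptqhzr" (len 12), cursors c1@2 c2@2 c3@9, authorship 1122.....3..
Authorship (.=original, N=cursor N): 1 1 2 2 . . . . . 3 . .
Index 0: author = 1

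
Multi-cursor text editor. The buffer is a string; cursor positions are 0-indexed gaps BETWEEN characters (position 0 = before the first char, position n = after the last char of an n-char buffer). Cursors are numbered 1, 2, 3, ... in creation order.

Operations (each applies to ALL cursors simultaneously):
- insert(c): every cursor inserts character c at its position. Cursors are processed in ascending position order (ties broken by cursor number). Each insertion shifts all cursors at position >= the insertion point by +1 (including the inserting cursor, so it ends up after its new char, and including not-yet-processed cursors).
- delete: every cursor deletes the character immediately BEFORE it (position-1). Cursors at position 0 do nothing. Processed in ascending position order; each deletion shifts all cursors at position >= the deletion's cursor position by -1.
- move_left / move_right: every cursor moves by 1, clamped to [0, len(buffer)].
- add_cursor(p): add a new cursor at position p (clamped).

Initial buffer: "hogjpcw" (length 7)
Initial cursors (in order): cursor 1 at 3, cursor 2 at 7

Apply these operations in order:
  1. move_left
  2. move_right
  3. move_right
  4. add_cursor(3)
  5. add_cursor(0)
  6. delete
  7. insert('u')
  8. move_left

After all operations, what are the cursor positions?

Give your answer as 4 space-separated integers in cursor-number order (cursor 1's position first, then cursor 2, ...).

After op 1 (move_left): buffer="hogjpcw" (len 7), cursors c1@2 c2@6, authorship .......
After op 2 (move_right): buffer="hogjpcw" (len 7), cursors c1@3 c2@7, authorship .......
After op 3 (move_right): buffer="hogjpcw" (len 7), cursors c1@4 c2@7, authorship .......
After op 4 (add_cursor(3)): buffer="hogjpcw" (len 7), cursors c3@3 c1@4 c2@7, authorship .......
After op 5 (add_cursor(0)): buffer="hogjpcw" (len 7), cursors c4@0 c3@3 c1@4 c2@7, authorship .......
After op 6 (delete): buffer="hopc" (len 4), cursors c4@0 c1@2 c3@2 c2@4, authorship ....
After op 7 (insert('u')): buffer="uhouupcu" (len 8), cursors c4@1 c1@5 c3@5 c2@8, authorship 4..13..2
After op 8 (move_left): buffer="uhouupcu" (len 8), cursors c4@0 c1@4 c3@4 c2@7, authorship 4..13..2

Answer: 4 7 4 0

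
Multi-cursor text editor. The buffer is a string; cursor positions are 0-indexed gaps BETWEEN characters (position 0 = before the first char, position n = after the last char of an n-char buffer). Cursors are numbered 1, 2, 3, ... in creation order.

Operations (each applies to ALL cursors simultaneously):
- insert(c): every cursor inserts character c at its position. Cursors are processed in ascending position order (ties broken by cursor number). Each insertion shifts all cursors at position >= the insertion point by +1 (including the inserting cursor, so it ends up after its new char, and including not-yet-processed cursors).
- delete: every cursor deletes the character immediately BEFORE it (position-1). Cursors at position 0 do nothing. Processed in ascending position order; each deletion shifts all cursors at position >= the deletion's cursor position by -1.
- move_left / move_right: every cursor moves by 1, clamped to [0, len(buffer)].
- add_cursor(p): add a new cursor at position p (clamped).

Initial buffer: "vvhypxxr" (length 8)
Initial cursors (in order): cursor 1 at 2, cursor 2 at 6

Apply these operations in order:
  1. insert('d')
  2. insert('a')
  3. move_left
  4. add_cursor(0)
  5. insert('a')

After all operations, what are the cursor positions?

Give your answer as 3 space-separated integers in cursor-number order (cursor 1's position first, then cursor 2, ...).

After op 1 (insert('d')): buffer="vvdhypxdxr" (len 10), cursors c1@3 c2@8, authorship ..1....2..
After op 2 (insert('a')): buffer="vvdahypxdaxr" (len 12), cursors c1@4 c2@10, authorship ..11....22..
After op 3 (move_left): buffer="vvdahypxdaxr" (len 12), cursors c1@3 c2@9, authorship ..11....22..
After op 4 (add_cursor(0)): buffer="vvdahypxdaxr" (len 12), cursors c3@0 c1@3 c2@9, authorship ..11....22..
After op 5 (insert('a')): buffer="avvdaahypxdaaxr" (len 15), cursors c3@1 c1@5 c2@12, authorship 3..111....222..

Answer: 5 12 1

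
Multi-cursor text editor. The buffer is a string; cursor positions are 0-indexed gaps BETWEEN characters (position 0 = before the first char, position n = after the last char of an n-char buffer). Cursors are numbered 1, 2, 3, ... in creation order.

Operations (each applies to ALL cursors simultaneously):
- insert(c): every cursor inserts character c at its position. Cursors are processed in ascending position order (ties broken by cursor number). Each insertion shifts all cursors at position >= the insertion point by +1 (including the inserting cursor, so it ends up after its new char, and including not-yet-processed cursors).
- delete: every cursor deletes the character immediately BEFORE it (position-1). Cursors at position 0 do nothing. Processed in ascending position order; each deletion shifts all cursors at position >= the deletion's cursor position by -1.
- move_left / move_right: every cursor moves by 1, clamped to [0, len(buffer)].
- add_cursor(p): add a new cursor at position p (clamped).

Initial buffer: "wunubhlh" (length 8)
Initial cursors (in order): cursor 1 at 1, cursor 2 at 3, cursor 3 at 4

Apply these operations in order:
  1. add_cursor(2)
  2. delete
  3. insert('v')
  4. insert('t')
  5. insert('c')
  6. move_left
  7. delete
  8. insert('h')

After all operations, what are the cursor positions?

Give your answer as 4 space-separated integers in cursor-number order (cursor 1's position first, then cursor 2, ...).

After op 1 (add_cursor(2)): buffer="wunubhlh" (len 8), cursors c1@1 c4@2 c2@3 c3@4, authorship ........
After op 2 (delete): buffer="bhlh" (len 4), cursors c1@0 c2@0 c3@0 c4@0, authorship ....
After op 3 (insert('v')): buffer="vvvvbhlh" (len 8), cursors c1@4 c2@4 c3@4 c4@4, authorship 1234....
After op 4 (insert('t')): buffer="vvvvttttbhlh" (len 12), cursors c1@8 c2@8 c3@8 c4@8, authorship 12341234....
After op 5 (insert('c')): buffer="vvvvttttccccbhlh" (len 16), cursors c1@12 c2@12 c3@12 c4@12, authorship 123412341234....
After op 6 (move_left): buffer="vvvvttttccccbhlh" (len 16), cursors c1@11 c2@11 c3@11 c4@11, authorship 123412341234....
After op 7 (delete): buffer="vvvvtttcbhlh" (len 12), cursors c1@7 c2@7 c3@7 c4@7, authorship 12341234....
After op 8 (insert('h')): buffer="vvvvttthhhhcbhlh" (len 16), cursors c1@11 c2@11 c3@11 c4@11, authorship 123412312344....

Answer: 11 11 11 11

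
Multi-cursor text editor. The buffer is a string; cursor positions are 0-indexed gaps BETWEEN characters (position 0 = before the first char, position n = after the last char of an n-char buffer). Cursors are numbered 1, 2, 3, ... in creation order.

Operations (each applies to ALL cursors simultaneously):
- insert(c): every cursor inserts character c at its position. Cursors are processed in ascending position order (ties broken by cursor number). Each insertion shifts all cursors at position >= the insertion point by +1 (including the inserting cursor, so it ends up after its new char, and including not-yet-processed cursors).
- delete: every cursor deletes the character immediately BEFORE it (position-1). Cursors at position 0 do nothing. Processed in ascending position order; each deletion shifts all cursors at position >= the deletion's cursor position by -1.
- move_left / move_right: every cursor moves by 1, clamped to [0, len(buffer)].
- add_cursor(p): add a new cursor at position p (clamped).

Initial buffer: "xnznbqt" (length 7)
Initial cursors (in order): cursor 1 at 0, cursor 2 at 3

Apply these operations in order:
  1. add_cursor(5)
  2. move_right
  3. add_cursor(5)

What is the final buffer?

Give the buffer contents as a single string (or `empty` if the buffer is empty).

Answer: xnznbqt

Derivation:
After op 1 (add_cursor(5)): buffer="xnznbqt" (len 7), cursors c1@0 c2@3 c3@5, authorship .......
After op 2 (move_right): buffer="xnznbqt" (len 7), cursors c1@1 c2@4 c3@6, authorship .......
After op 3 (add_cursor(5)): buffer="xnznbqt" (len 7), cursors c1@1 c2@4 c4@5 c3@6, authorship .......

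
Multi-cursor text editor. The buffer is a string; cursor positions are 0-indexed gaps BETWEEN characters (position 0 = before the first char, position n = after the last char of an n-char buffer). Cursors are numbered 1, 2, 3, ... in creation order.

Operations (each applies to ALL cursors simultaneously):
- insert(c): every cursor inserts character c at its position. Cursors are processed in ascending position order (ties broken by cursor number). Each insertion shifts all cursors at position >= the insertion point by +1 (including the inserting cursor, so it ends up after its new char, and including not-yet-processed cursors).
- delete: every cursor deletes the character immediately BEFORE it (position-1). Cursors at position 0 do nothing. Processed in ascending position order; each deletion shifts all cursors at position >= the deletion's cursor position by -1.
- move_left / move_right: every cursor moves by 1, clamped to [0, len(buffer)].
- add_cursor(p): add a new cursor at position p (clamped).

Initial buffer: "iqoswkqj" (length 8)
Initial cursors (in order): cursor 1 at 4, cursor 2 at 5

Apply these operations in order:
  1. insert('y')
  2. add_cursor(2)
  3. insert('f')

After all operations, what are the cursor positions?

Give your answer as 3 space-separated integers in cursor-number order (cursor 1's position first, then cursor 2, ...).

Answer: 7 10 3

Derivation:
After op 1 (insert('y')): buffer="iqosywykqj" (len 10), cursors c1@5 c2@7, authorship ....1.2...
After op 2 (add_cursor(2)): buffer="iqosywykqj" (len 10), cursors c3@2 c1@5 c2@7, authorship ....1.2...
After op 3 (insert('f')): buffer="iqfosyfwyfkqj" (len 13), cursors c3@3 c1@7 c2@10, authorship ..3..11.22...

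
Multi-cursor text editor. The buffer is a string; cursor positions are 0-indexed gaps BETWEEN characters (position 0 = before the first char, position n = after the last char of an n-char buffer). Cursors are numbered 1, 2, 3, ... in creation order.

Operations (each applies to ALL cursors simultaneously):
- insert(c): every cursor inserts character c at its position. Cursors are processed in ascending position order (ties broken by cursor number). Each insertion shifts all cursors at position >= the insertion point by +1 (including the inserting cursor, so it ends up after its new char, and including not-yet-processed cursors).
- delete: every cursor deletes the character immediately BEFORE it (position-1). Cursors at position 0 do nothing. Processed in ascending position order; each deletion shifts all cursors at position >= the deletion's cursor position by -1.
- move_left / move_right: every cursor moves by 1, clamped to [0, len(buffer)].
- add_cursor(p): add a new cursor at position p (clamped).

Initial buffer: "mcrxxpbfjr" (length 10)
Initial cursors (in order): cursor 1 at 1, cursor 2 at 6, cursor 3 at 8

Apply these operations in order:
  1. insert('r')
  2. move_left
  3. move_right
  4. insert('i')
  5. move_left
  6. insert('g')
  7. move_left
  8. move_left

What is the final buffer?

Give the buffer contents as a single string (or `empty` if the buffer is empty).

After op 1 (insert('r')): buffer="mrcrxxprbfrjr" (len 13), cursors c1@2 c2@8 c3@11, authorship .1.....2..3..
After op 2 (move_left): buffer="mrcrxxprbfrjr" (len 13), cursors c1@1 c2@7 c3@10, authorship .1.....2..3..
After op 3 (move_right): buffer="mrcrxxprbfrjr" (len 13), cursors c1@2 c2@8 c3@11, authorship .1.....2..3..
After op 4 (insert('i')): buffer="mricrxxpribfrijr" (len 16), cursors c1@3 c2@10 c3@14, authorship .11.....22..33..
After op 5 (move_left): buffer="mricrxxpribfrijr" (len 16), cursors c1@2 c2@9 c3@13, authorship .11.....22..33..
After op 6 (insert('g')): buffer="mrgicrxxprgibfrgijr" (len 19), cursors c1@3 c2@11 c3@16, authorship .111.....222..333..
After op 7 (move_left): buffer="mrgicrxxprgibfrgijr" (len 19), cursors c1@2 c2@10 c3@15, authorship .111.....222..333..
After op 8 (move_left): buffer="mrgicrxxprgibfrgijr" (len 19), cursors c1@1 c2@9 c3@14, authorship .111.....222..333..

Answer: mrgicrxxprgibfrgijr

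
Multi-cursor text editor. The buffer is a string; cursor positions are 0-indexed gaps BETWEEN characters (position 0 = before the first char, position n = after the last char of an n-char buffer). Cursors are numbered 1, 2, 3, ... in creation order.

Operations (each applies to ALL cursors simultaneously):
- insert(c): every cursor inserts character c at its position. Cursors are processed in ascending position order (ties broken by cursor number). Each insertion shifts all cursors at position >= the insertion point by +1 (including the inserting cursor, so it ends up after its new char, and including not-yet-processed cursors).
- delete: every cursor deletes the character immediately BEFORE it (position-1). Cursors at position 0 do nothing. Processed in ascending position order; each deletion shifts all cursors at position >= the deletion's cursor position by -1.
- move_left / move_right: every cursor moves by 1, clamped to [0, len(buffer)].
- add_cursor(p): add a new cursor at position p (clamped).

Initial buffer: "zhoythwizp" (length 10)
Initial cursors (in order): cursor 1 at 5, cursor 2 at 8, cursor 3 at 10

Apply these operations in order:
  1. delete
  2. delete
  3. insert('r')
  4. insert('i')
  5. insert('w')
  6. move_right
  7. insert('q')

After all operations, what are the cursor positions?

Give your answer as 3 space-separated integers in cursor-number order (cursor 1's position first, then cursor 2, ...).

Answer: 8 16 16

Derivation:
After op 1 (delete): buffer="zhoyhwz" (len 7), cursors c1@4 c2@6 c3@7, authorship .......
After op 2 (delete): buffer="zhoh" (len 4), cursors c1@3 c2@4 c3@4, authorship ....
After op 3 (insert('r')): buffer="zhorhrr" (len 7), cursors c1@4 c2@7 c3@7, authorship ...1.23
After op 4 (insert('i')): buffer="zhorihrrii" (len 10), cursors c1@5 c2@10 c3@10, authorship ...11.2323
After op 5 (insert('w')): buffer="zhoriwhrriiww" (len 13), cursors c1@6 c2@13 c3@13, authorship ...111.232323
After op 6 (move_right): buffer="zhoriwhrriiww" (len 13), cursors c1@7 c2@13 c3@13, authorship ...111.232323
After op 7 (insert('q')): buffer="zhoriwhqrriiwwqq" (len 16), cursors c1@8 c2@16 c3@16, authorship ...111.123232323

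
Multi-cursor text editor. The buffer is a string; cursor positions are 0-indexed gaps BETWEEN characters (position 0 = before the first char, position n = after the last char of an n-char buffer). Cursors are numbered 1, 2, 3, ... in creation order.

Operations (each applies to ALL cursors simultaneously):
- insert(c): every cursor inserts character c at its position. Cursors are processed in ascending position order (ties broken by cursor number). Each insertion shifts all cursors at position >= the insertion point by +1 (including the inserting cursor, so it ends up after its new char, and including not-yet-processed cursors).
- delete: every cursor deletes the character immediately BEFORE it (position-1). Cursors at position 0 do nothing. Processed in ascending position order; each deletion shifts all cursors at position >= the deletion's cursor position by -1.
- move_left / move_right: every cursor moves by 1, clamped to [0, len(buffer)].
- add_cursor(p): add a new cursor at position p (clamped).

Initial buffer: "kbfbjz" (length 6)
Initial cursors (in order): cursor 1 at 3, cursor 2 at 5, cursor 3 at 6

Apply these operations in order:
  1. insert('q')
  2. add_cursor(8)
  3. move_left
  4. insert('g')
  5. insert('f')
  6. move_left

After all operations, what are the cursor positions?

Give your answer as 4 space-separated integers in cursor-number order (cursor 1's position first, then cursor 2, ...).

Answer: 4 9 15 12

Derivation:
After op 1 (insert('q')): buffer="kbfqbjqzq" (len 9), cursors c1@4 c2@7 c3@9, authorship ...1..2.3
After op 2 (add_cursor(8)): buffer="kbfqbjqzq" (len 9), cursors c1@4 c2@7 c4@8 c3@9, authorship ...1..2.3
After op 3 (move_left): buffer="kbfqbjqzq" (len 9), cursors c1@3 c2@6 c4@7 c3@8, authorship ...1..2.3
After op 4 (insert('g')): buffer="kbfgqbjgqgzgq" (len 13), cursors c1@4 c2@8 c4@10 c3@12, authorship ...11..224.33
After op 5 (insert('f')): buffer="kbfgfqbjgfqgfzgfq" (len 17), cursors c1@5 c2@10 c4@13 c3@16, authorship ...111..22244.333
After op 6 (move_left): buffer="kbfgfqbjgfqgfzgfq" (len 17), cursors c1@4 c2@9 c4@12 c3@15, authorship ...111..22244.333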